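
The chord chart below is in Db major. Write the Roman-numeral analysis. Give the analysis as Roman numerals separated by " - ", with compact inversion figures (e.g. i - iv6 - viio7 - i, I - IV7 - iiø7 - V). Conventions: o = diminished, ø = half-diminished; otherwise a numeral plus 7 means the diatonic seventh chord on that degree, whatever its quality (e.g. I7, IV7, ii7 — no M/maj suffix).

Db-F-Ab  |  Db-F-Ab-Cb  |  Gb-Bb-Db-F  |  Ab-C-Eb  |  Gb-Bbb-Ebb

I - V7/IV - IV7 - V - bII6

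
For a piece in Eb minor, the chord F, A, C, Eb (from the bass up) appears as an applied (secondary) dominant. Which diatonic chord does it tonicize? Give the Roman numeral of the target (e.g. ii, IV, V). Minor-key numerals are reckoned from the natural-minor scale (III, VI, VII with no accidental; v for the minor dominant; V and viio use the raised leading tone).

The chord is a dominant seventh chord on F.
A dominant resolves down a perfect fifth: F → Bb. In Eb minor, Bb is scale degree 5, i.e. V.

V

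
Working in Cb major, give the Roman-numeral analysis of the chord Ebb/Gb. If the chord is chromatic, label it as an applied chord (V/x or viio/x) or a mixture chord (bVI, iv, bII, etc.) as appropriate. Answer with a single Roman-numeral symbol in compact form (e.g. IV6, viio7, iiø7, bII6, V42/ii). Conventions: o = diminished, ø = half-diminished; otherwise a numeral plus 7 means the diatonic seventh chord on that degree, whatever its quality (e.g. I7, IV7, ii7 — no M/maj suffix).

The pitches Ebb-Gb-Bbb form a major triad rooted on Ebb.
Ebb is the lowered third degree of Cb major (diatonic 3 would be Eb). This is a major triad on the lowered third degree, borrowed from the parallel minor.
With Gb in the bass the chord is in first inversion, so the figured bass is 6.

bIII6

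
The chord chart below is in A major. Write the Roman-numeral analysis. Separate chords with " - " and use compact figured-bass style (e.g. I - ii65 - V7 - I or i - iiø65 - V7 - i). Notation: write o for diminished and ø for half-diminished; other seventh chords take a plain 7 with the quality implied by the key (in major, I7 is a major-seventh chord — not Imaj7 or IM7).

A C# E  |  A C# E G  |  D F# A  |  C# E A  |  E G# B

I - V7/IV - IV - I6 - V

A-C#-E: root A is the tonic; major triad there is I.
A-C#-E-G: chromatic; A is V of IV, so V7/IV.
D-F#-A has root D, degree 4 in A major, so IV.
C#-E-A: root A is the tonic; major triad there is I6.
E-G#-B has root E, degree 5 in A major, so V.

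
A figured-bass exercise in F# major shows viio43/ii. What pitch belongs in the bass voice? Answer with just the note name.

C#

The applied chord viio43/ii is rooted on F##: F##-A#-C#-E.
The figure 43 means second inversion — the fifth is in the bass.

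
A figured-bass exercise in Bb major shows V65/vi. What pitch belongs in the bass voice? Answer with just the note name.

The applied chord V65/vi is rooted on D: D-F#-A-C.
The figure 65 means first inversion — the third is in the bass.

F#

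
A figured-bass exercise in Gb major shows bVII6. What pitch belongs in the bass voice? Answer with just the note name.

bVII in Gb major has root Fb; the chord is Fb-Ab-Cb.
The figure 6 means first inversion — the third is in the bass.

Ab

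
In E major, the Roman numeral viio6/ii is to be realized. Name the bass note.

The applied chord viio6/ii is rooted on E#: E#-G#-B.
The figure 6 means first inversion — the third is in the bass.

G#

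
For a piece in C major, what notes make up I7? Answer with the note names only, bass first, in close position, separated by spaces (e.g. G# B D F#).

C E G B

In C major, scale degree 1 is C, and the diatonic chord built there is a major seventh chord.
Stacking thirds from C gives C-E-G-B.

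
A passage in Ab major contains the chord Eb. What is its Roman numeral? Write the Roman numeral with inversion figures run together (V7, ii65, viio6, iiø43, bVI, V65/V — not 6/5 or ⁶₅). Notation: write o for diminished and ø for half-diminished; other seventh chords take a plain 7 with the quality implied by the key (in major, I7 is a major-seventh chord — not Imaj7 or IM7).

V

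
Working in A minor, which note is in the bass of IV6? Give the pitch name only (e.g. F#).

F#

IV in A minor has root D; the chord is D-F#-A.
The figure 6 means first inversion — the third is in the bass.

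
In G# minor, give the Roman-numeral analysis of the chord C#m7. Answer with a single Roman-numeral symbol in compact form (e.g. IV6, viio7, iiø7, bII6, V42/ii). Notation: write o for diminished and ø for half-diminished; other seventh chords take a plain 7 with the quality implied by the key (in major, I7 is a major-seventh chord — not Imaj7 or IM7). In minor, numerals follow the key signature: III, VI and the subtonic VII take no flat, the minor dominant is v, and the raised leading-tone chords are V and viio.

Stacked in thirds the chord is C#-E-G#-B: a minor seventh chord on C#.
In G# minor, C# is the subdominant; the diatonic minor seventh chord there is iv7.

iv7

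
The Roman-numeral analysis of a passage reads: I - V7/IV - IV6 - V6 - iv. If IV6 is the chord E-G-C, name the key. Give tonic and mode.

G major

The anchor chord is a major triad on C, labeled IV6.
If C is scale degree 4 and the mode makes that degree carry a major triad, the tonic is G and the mode is major.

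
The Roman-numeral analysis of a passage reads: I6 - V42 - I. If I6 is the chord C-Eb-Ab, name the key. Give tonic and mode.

Ab major

The anchor chord is a major triad on Ab, labeled I6.
If Ab is scale degree 1 and the mode makes that degree carry a major triad, the tonic is Ab and the mode is major.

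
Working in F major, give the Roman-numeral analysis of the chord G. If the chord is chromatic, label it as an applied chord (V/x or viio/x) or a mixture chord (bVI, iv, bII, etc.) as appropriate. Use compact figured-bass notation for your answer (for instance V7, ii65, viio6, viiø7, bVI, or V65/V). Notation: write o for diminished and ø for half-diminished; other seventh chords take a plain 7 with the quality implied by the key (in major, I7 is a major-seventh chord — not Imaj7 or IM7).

V/V

The pitches G-B-D form a major triad rooted on G.
G is not a diatonic chord root with this quality in F major, but it lies a perfect fifth above C (V), so the chord functions as an applied dominant of V.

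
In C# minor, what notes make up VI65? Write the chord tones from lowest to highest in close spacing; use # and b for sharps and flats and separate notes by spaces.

C# E G# A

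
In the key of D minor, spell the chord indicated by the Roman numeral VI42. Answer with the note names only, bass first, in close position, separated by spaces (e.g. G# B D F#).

A Bb D F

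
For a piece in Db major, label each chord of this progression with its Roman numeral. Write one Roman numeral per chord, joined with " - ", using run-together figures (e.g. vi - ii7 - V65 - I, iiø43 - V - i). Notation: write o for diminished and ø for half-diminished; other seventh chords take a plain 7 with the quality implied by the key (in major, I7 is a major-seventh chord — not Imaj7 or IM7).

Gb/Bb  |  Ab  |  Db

IV6 - V - I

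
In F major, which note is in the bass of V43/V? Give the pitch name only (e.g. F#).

The applied chord V43/V is rooted on G: G-B-D-F.
The figure 43 means second inversion — the fifth is in the bass.

D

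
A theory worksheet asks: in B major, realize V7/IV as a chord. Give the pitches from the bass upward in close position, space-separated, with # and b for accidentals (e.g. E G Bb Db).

B D# F# A

The slash means an applied dominant: we want the dominant of IV. In B major, IV is E major, and its dominant is built on B.
Building a dominant seventh chord on B gives B-D#-F#-A.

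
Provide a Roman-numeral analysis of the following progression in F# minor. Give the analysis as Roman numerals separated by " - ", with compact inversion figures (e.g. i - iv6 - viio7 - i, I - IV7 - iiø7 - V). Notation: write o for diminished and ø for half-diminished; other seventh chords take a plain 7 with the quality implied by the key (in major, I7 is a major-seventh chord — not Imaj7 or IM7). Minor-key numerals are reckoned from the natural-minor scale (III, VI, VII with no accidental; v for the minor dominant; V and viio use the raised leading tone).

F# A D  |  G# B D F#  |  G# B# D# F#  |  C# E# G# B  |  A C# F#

VI6 - iiø7 - V7/V - V7 - i6

F#-A-D has root D, degree 6 in F# minor, so VI6.
G#-B-D-F#: half-diminished seventh chord on G# = scale degree 2 → iiø7.
G#-B#-D#-F#: chromatic; G# is V of V, so V7/V.
C#-E#-G#-B has root C#, degree 5 in F# minor, so V7.
A-C#-F# has root F#, degree 1 in F# minor, so i6.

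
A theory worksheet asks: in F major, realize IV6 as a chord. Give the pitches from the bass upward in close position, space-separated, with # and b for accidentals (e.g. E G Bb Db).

D F Bb

In F major, the fourth degree is Bb, and the diatonic chord built there is a major triad.
Stacking thirds from Bb gives Bb-D-F.
The figured bass 6 indicates first inversion, placing the third (D) in the bass: D-F-Bb.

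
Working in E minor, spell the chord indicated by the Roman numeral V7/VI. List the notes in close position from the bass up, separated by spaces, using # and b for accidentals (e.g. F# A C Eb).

The slash means an applied dominant: we want the dominant of VI. In E minor, VI is C major, and its dominant is built on G.
Building a dominant seventh chord on G gives G-B-D-F.

G B D F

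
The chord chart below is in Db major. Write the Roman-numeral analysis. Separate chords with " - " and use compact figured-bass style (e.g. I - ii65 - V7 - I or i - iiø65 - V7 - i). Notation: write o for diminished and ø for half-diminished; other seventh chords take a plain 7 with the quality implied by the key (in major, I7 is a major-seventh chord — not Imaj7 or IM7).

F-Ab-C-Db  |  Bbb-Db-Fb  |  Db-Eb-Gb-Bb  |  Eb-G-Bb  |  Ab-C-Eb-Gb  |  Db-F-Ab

I65 - bVI - ii42 - V/V - V7 - I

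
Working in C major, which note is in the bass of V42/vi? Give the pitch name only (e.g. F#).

The applied chord V42/vi is rooted on E: E-G#-B-D.
The figure 42 means third inversion — the seventh is in the bass.

D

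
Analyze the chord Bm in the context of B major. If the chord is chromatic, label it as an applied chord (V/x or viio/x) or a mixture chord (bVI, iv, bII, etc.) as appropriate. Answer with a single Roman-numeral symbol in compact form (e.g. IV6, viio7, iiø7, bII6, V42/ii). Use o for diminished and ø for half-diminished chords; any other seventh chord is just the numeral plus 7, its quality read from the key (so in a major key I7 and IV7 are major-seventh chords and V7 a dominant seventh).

i

The pitches B-D-F# form a minor triad rooted on B.
B is the first degree of B major. This is the minor tonic, borrowed from the parallel minor.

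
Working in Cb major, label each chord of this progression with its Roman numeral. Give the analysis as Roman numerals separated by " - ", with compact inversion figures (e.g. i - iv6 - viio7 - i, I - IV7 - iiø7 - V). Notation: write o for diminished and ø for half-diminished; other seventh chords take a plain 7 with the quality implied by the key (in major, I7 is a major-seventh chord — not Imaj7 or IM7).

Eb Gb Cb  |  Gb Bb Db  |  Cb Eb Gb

I6 - V - I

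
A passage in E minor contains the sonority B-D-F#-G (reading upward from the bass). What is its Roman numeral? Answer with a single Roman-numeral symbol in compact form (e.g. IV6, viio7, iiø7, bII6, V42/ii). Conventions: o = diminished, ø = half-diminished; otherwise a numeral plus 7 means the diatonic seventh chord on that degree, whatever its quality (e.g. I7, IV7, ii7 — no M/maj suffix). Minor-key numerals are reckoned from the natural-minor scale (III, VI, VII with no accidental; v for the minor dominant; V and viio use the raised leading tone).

Stacked in thirds the chord is G-B-D-F#: a major seventh chord on G.
In E minor, G is the mediant; the diatonic major seventh chord there is III7.
With B in the bass the chord is in first inversion, so the figured bass is 65.

III65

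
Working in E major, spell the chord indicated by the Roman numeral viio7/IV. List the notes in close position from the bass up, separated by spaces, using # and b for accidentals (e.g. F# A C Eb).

G# B D F

The slash marks an applied leading-tone chord: viio of IV. In E major, IV is A, so the leading tone to it is G#, a half step below.
Building a fully diminished seventh chord on G# gives G#-B-D-F.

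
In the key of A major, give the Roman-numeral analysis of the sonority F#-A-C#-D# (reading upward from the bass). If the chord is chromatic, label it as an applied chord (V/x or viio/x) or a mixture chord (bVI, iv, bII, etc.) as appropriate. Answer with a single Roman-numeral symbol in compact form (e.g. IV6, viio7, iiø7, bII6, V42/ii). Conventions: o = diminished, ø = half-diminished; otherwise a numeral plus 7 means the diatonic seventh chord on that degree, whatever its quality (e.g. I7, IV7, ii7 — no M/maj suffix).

Stacked in thirds the chord is D#-F#-A-C#: a half-diminished seventh chord on D#.
D# sits a half step below E (V in A major); a diminished chord there is the applied leading-tone chord of V.
With F# in the bass the chord is in first inversion, so the figured bass is 65.

viiø65/V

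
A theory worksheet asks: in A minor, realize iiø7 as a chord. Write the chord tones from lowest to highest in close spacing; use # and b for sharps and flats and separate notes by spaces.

In A minor, the second degree is B, and the diatonic chord built there is a half-diminished seventh chord.
That chord is spelled B-D-F-A.

B D F A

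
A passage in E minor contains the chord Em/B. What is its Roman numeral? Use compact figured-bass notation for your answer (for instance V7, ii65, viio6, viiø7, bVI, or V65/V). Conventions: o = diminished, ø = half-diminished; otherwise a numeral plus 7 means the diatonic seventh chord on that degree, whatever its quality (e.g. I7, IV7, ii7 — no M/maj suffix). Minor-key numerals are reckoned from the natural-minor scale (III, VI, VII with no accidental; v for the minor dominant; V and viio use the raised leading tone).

The pitches E-G-B form a minor triad rooted on E.
In E minor, E is the tonic; the diatonic minor triad there is i.
With B in the bass the chord is in second inversion, so the figured bass is 64.

i64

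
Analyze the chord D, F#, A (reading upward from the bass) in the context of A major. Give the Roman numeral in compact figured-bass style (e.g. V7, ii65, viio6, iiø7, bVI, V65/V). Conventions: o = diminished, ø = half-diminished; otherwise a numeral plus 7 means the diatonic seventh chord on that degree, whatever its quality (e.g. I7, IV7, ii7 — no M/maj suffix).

IV

Stacked in thirds the chord is D-F#-A: a major triad on D.
D is scale degree 4 in A major, and a major triad on that degree is written IV.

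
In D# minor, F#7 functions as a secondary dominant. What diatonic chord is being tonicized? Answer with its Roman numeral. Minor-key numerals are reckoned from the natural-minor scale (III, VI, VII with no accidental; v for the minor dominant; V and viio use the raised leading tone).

The chord is a dominant seventh chord on F#.
A dominant resolves down a perfect fifth: F# → B. In D# minor, B is scale degree 6, i.e. VI.

VI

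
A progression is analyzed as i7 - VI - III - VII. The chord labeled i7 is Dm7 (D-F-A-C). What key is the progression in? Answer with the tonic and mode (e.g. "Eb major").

D minor

The chord Dm7 is a minor seventh chord rooted on D; its label is i7.
If D is scale degree 1 and the mode makes that degree carry a minor seventh chord, the tonic is D and the mode is minor.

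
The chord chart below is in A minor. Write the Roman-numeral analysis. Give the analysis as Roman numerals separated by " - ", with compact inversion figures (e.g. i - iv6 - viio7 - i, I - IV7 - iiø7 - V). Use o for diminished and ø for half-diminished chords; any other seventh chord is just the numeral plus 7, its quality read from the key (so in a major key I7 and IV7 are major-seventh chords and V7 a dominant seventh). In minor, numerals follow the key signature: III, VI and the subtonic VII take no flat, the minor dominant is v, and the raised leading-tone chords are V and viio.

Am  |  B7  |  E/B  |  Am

Am: root A is the tonic; minor triad there is i.
B7 is the secondary dominant of V (dominant seventh chord on B): V7/V.
E/B has root E, degree 5 in A minor, so V64.
Am has root A, degree 1 in A minor, so i.

i - V7/V - V64 - i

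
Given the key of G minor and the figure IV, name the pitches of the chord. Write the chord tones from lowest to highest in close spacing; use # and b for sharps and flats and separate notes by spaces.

C E G

IV is the major subdominant, borrowed from the parallel major. In G minor that root is C.
So the chord is C-E-G, a major triad.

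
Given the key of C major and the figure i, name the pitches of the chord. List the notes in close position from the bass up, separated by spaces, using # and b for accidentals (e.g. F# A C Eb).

C Eb G

Scale degree 1 in C major is C; here the chord built on it is altered to a minor triad. i is the minor tonic, borrowed from the parallel minor.
So the chord is C-Eb-G, a minor triad.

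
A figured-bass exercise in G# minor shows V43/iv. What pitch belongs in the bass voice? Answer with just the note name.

The applied chord V43/iv is rooted on G#: G#-B#-D#-F#.
The figure 43 means second inversion — the fifth is in the bass.

D#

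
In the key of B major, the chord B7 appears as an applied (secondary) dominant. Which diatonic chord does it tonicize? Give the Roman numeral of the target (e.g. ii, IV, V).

IV

The chord is a dominant seventh chord on B.
A dominant resolves down a perfect fifth: B → E. In B major, E is scale degree 4, i.e. IV.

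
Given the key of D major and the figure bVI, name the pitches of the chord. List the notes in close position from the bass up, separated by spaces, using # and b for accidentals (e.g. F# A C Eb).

Bb D F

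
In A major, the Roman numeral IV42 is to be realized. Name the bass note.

C#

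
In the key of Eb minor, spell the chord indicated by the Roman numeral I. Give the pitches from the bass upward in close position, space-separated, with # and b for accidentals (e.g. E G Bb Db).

I is the major tonic (Picardy third), borrowed from the parallel major. In Eb minor that root is Eb.
So the chord is Eb-G-Bb, a major triad.

Eb G Bb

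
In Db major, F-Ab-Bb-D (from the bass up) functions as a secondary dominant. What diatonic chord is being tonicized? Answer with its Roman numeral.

The chord is a dominant seventh chord on Bb.
A dominant resolves down a perfect fifth: Bb → Eb. In Db major, Eb is scale degree 2, i.e. ii.

ii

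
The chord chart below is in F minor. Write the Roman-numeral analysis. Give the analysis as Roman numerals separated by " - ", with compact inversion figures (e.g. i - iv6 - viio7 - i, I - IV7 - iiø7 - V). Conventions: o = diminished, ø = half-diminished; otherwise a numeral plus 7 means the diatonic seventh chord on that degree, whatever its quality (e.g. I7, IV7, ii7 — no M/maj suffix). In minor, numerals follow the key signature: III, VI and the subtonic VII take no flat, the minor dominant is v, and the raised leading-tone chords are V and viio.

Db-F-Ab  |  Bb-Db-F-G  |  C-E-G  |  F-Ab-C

Db-F-Ab has root Db, degree 6 in F minor, so VI.
Bb-Db-F-G has root G, degree 2 in F minor, so iiø65.
C-E-G has root C, degree 5 in F minor, so V.
F-Ab-C: minor triad on F = scale degree 1 → i.

VI - iiø65 - V - i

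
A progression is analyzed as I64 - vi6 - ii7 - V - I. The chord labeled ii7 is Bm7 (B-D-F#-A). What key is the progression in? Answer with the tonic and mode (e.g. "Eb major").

The chord Bm7 is a minor seventh chord rooted on B; its label is ii7.
Counting down one scale step from B places the tonic on A; a minor seventh chord on degree 2 is diatonic only in major.

A major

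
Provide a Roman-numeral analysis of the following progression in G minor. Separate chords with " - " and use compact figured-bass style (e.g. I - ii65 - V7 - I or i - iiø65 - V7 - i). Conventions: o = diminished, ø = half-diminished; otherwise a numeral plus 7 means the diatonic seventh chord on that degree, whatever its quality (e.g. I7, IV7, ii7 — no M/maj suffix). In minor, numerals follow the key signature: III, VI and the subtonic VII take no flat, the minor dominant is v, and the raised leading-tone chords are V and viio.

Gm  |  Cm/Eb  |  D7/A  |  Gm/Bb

i - iv6 - V43 - i6

Gm: minor triad on G = scale degree 1 → i.
Cm/Eb has root C, degree 4 in G minor, so iv6.
D7/A has root D, degree 5 in G minor, so V43.
Gm/Bb has root G, degree 1 in G minor, so i6.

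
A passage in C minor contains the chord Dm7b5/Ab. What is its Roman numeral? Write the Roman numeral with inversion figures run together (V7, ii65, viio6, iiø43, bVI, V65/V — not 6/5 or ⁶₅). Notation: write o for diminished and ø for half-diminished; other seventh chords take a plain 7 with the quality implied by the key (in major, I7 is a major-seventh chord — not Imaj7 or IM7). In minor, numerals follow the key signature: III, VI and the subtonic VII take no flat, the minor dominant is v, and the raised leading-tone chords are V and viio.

iiø43

The pitches D-F-Ab-C form a half-diminished seventh chord rooted on D.
D is scale degree 2 in C minor, and a half-diminished seventh chord on that degree is written iiø7.
With Ab in the bass the chord is in second inversion, so the figured bass is 43.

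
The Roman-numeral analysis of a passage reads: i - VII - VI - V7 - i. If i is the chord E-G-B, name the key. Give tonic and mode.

E minor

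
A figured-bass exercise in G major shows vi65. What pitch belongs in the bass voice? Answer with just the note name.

G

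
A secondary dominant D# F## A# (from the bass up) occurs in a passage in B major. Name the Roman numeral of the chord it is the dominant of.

vi

The chord is a major triad on D#.
A dominant resolves down a perfect fifth: D# → G#. In B major, G# is scale degree 6, i.e. vi.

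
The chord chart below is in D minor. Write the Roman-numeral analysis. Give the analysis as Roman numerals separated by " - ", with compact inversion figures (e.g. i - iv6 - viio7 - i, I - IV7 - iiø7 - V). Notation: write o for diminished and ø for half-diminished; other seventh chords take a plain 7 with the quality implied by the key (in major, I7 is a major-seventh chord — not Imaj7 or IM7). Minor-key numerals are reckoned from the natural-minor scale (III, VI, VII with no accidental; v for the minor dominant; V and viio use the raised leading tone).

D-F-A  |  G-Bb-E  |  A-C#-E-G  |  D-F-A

i - iio6 - V7 - i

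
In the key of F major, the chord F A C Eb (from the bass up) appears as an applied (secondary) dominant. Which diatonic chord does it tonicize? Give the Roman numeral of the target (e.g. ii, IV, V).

IV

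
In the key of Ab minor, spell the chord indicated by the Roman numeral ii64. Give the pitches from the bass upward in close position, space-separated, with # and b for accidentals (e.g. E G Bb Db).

F Bb Db

ii64 is the minor supertonic, borrowed from the parallel major (the Dorian ii). In Ab minor that root is Bb.
So the chord is Bb-Db-F.
With the 64 figure the chord is in second inversion; from the bass F upward in close position it reads F-Bb-Db.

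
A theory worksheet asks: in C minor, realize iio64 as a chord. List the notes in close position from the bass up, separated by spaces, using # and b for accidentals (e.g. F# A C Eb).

In C minor, the supertonic is D, and the diatonic chord built there is a diminished triad.
That chord is spelled D-F-Ab.
With the 64 figure the chord is in second inversion; from the bass Ab upward in close position it reads Ab-D-F.

Ab D F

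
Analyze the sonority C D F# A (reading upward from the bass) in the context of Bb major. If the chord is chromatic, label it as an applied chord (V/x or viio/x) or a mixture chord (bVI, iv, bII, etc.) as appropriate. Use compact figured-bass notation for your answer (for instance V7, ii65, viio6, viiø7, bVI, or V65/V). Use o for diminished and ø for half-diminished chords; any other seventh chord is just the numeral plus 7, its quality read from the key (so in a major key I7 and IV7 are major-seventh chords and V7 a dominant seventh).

The pitches D-F#-A-C form a dominant seventh chord rooted on D.
D is not a diatonic chord root with this quality in Bb major, but it lies a perfect fifth above G (vi), so the chord functions as an applied dominant of vi.
With C in the bass the chord is in third inversion, so the figured bass is 42.

V42/vi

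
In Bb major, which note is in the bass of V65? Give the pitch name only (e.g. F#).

A

V in Bb major has root F; the chord is F-A-C-Eb.
The figure 65 means first inversion — the third is in the bass.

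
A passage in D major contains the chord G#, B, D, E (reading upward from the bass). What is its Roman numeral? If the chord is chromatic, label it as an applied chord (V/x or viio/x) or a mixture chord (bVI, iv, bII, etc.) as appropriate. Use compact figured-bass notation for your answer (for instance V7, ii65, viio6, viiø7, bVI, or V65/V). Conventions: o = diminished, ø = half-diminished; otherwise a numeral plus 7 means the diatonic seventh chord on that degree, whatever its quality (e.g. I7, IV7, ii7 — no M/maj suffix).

The pitches E-G#-B-D form a dominant seventh chord rooted on E.
E is not a diatonic chord root with this quality in D major, but it lies a perfect fifth above A (V), so the chord functions as an applied dominant of V.
With G# in the bass the chord is in first inversion, so the figured bass is 65.

V65/V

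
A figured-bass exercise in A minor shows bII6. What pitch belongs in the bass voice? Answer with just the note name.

D

bII in A minor has root Bb; the chord is Bb-D-F.
The figure 6 means first inversion — the third is in the bass.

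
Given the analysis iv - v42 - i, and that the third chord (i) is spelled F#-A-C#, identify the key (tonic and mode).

F# minor

The anchor chord is a minor triad on F#, labeled i.
If F# is scale degree 1 and the mode makes that degree carry a minor triad, the tonic is F# and the mode is minor.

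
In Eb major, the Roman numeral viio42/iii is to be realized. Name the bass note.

Eb

The applied chord viio42/iii is rooted on F#: F#-A-C-Eb.
The figure 42 means third inversion — the seventh is in the bass.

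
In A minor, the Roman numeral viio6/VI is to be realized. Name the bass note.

G

The applied chord viio6/VI is rooted on E: E-G-Bb.
The figure 6 means first inversion — the third is in the bass.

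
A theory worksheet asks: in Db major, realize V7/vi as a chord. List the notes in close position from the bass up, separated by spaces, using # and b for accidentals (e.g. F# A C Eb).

V7/vi is a secondary dominant — the dominant seventh of vi. vi in Db major is Bb, so the applied chord's root is F, a perfect fifth above.
Building a dominant seventh chord on F gives F-A-C-Eb.

F A C Eb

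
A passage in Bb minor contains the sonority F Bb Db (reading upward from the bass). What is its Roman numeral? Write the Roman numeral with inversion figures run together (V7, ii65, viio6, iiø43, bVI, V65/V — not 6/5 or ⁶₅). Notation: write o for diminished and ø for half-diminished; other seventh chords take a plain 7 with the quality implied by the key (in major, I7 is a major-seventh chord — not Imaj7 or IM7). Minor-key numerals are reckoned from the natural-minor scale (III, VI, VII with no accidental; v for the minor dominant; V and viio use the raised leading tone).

i64

Stacked in thirds the chord is Bb-Db-F: a minor triad on Bb.
Bb is scale degree 1 in Bb minor, and a minor triad on that degree is written i.
With F in the bass the chord is in second inversion, so the figured bass is 64.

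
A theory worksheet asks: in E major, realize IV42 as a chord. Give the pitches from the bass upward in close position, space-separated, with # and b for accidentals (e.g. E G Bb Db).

In E major, the subdominant is A, and the diatonic chord built there is a major seventh chord.
Stacking thirds from A gives A-C#-E-G#.
With the 42 figure the chord is in third inversion; from the bass G# upward in close position it reads G#-A-C#-E.

G# A C# E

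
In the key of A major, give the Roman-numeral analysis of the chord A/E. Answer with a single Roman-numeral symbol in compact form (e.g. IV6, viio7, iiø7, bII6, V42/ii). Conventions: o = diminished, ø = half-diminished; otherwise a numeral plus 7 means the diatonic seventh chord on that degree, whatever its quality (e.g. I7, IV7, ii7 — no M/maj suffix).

Stacked in thirds the chord is A-C#-E: a major triad on A.
In A major, A is the tonic; the diatonic major triad there is I.
With E in the bass the chord is in second inversion, so the figured bass is 64.

I64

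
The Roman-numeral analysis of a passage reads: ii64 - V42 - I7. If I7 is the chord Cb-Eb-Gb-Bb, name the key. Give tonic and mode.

I7 is given as Cb-Eb-Gb-Bb — a major seventh chord with root Cb.
If Cb is scale degree 1 and the mode makes that degree carry a major seventh chord, the tonic is Cb and the mode is major.

Cb major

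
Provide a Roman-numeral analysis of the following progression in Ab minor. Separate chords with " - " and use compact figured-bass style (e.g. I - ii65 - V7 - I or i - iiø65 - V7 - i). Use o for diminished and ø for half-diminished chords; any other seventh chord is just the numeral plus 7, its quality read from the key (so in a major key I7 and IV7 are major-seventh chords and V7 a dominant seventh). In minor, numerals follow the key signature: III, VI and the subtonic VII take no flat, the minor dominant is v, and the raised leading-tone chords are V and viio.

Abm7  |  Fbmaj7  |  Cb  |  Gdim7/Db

Abm7: root Ab is the tonic; minor seventh chord there is i7.
Fbmaj7: major seventh chord on Fb = scale degree 6 → VI7.
Cb: root Cb is the mediant; major triad there is III.
Gdim7/Db has root G, degree 7 in Ab minor, so viio43.

i7 - VI7 - III - viio43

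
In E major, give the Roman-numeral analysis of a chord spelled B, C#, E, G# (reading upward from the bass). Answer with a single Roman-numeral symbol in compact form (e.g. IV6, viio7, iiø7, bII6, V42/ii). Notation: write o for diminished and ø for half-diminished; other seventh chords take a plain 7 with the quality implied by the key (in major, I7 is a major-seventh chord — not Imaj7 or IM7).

The pitches C#-E-G#-B form a minor seventh chord rooted on C#.
In E major, C# is the submediant; the diatonic minor seventh chord there is vi7.
With B in the bass the chord is in third inversion, so the figured bass is 42.

vi42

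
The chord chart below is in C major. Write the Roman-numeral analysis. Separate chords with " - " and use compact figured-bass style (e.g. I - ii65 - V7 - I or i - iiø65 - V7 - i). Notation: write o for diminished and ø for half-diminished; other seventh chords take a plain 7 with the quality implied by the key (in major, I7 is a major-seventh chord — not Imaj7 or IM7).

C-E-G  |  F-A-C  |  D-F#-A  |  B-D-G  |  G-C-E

I - IV - V/V - V6 - I64

C-E-G: major triad on C = scale degree 1 → I.
F-A-C has root F, degree 4 in C major, so IV.
D-F#-A is the secondary dominant of V (major triad on D): V/V.
B-D-G: root G is the dominant; major triad there is V6.
G-C-E: major triad on C = scale degree 1 → I64.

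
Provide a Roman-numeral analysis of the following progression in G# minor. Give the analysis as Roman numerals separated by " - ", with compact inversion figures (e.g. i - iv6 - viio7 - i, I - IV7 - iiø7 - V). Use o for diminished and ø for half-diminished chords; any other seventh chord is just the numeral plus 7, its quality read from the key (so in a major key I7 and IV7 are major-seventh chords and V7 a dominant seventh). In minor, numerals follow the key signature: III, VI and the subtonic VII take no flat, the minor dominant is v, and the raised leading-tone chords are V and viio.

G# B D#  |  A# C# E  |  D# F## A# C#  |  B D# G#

G#-B-D#: root G# is the tonic; minor triad there is i.
A#-C#-E: root A# is the supertonic; diminished triad there is iio.
D#-F##-A#-C# has root D#, degree 5 in G# minor, so V7.
B-D#-G#: root G# is the tonic; minor triad there is i6.

i - iio - V7 - i6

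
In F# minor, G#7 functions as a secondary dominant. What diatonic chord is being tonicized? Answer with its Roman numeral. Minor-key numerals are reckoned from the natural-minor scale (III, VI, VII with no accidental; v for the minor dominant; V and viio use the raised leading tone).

V

The chord is a dominant seventh chord on G#.
A dominant resolves down a perfect fifth: G# → C#. In F# minor, C# is scale degree 5, i.e. V.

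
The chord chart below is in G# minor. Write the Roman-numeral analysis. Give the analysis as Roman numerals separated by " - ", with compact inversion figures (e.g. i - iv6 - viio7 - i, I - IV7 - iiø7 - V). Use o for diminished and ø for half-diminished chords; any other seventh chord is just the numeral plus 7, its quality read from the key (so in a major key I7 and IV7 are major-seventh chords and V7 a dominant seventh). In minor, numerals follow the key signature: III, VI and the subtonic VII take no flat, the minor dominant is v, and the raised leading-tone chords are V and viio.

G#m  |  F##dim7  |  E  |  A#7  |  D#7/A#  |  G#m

i - viio7 - VI - V7/V - V43 - i

G#m: minor triad on G# = scale degree 1 → i.
F##dim7 has root F##, degree 7 in G# minor, so viio7.
E: root E is the submediant; major triad there is VI.
A#7 is the secondary dominant of V (dominant seventh chord on A#): V7/V.
D#7/A# has root D#, degree 5 in G# minor, so V43.
G#m: root G# is the tonic; minor triad there is i.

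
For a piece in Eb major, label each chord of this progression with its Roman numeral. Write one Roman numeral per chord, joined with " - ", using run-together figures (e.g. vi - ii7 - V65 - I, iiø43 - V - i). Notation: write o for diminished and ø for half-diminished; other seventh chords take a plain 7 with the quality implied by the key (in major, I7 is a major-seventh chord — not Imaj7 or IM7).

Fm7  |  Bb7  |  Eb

ii7 - V7 - I

Fm7: root F is the supertonic; minor seventh chord there is ii7.
Bb7: root Bb is the dominant; dominant seventh chord there is V7.
Eb: root Eb is the tonic; major triad there is I.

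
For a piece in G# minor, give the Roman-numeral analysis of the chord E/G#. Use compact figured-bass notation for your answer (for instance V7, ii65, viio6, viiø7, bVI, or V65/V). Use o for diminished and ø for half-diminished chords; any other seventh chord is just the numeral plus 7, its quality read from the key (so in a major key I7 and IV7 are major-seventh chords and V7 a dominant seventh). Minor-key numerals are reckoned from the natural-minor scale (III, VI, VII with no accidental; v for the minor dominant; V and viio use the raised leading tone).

VI6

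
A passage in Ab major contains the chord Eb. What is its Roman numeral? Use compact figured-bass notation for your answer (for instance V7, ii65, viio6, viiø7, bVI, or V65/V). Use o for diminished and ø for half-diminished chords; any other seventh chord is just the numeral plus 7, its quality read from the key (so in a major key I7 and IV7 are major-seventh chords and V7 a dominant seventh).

V

The pitches Eb-G-Bb form a major triad rooted on Eb.
In Ab major, Eb is the dominant; the diatonic major triad there is V.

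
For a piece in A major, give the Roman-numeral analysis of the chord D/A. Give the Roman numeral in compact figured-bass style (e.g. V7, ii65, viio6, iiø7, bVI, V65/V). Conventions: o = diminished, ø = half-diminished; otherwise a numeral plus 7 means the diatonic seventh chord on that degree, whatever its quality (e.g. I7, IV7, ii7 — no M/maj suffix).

IV64

Stacked in thirds the chord is D-F#-A: a major triad on D.
In A major, D is the subdominant; the diatonic major triad there is IV.
With A in the bass the chord is in second inversion, so the figured bass is 64.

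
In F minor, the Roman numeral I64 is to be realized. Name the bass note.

C

I in F minor has root F; the chord is F-A-C.
The figure 64 means second inversion — the fifth is in the bass.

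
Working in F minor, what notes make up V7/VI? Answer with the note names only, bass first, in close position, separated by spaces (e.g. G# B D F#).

Ab C Eb Gb

V7/VI is a secondary dominant — the dominant seventh of VI. VI in F minor is Db, so the applied chord's root is Ab, a perfect fifth above.
Building a dominant seventh chord on Ab gives Ab-C-Eb-Gb.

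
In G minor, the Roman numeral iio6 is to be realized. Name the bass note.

iio in G minor has root A; the chord is A-C-Eb.
The figure 6 means first inversion — the third is in the bass.

C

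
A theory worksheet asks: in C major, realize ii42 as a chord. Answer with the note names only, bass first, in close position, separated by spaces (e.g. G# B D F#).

In C major, the supertonic is D, and the diatonic chord built there is a minor seventh chord.
Stacking thirds from D gives D-F-A-C.
The figured bass 42 indicates third inversion, placing the seventh (C) in the bass: C-D-F-A.

C D F A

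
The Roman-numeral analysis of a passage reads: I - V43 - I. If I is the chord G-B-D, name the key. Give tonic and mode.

The chord G is a major triad rooted on G; its label is I.
If G is scale degree 1 and the mode makes that degree carry a major triad, the tonic is G and the mode is major.

G major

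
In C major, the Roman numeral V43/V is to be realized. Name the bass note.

A

The applied chord V43/V is rooted on D: D-F#-A-C.
The figure 43 means second inversion — the fifth is in the bass.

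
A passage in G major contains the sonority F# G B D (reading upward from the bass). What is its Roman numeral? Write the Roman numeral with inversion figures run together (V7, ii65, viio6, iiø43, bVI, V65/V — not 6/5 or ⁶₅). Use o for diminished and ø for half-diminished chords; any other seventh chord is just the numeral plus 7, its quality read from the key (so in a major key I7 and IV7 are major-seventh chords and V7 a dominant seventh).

I42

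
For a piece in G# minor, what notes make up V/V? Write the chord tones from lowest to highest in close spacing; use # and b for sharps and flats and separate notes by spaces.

V/V is a secondary dominant — the dominant triad of V. V in G# minor is D#, so the applied chord's root is A#, a perfect fifth above.
Building a major triad on A# gives A#-C##-E#.

A# C## E#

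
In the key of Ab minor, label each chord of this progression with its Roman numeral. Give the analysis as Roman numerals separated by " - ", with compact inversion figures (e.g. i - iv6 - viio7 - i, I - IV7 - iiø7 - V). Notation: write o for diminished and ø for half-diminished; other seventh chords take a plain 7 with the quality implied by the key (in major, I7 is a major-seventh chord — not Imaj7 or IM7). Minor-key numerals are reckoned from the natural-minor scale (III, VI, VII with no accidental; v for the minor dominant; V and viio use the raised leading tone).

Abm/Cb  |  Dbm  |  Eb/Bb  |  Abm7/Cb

i6 - iv - V64 - i65

Abm/Cb: minor triad on Ab = scale degree 1 → i6.
Dbm: minor triad on Db = scale degree 4 → iv.
Eb/Bb has root Eb, degree 5 in Ab minor, so V64.
Abm7/Cb: root Ab is the tonic; minor seventh chord there is i65.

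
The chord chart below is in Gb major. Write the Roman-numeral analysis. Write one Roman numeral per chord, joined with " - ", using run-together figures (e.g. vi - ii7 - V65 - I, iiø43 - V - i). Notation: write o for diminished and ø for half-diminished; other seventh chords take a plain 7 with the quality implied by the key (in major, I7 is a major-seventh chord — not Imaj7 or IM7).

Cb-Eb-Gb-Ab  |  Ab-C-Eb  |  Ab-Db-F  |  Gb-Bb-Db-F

ii65 - V/V - V64 - I7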